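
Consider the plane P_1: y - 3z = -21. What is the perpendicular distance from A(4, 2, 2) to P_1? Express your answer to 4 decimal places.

n·A − d = (0)·(4) + (1)·(2) + (-3)·(2) − (-21) = 17; |n| = √10.
Distance = |17| / √10 = 17/√10 ≈ 5.3759.

5.3759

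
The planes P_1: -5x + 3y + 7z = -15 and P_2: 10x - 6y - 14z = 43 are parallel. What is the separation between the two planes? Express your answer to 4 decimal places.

Rescale P_2 by 1/(-2): -5x + 3y + 7z = -43/2. Then distance = |-15 − (-43/2)| / √83 ≈ 0.7135.

0.7135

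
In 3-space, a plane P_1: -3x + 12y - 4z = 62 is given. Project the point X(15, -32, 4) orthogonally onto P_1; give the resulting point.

(6, 4, -8)

Foot = X − λn with λ = (n·X − d)/|n|² = (-445 − 62)/169 = -3.
Foot = (15, -32, 4) − (-3)·(-3, 12, -4) = (6, 4, -8).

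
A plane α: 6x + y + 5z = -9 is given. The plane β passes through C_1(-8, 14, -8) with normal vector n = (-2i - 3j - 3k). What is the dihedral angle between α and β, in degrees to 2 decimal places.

35.68

β: n·r = n·C_1 gives -2x - 3y - 3z = -2.
cos θ = |n₁·n₂| / (|n₁||n₂|) = |-30| / (√62 · √22).
θ = arccos(0.81230) ≈ 35.68°.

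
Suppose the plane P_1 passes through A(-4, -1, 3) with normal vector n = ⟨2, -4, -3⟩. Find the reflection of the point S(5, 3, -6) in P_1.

(1, 11, 0)

P_1: n·r = n·A gives 2x - 4y - 3z = -13.
λ = (n·S − d)/|n|² = (16 − (-13))/29 = 1.
Reflection = S − 2λn = (5, 3, -6) − 2·(2, -4, -3) = (1, 11, 0).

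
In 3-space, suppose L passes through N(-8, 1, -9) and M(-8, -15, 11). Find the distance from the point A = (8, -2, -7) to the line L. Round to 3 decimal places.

A direction vector for L is M − N = (0, -16, 20).
Taking (-8, 1, -9) on L with direction v = (0, -16, 20): w = A − (-8, 1, -9) = (16, -3, 2), and w × v = (-28, -320, -256).
Distance = |w × v| / |v| = √168720 / √656 ≈ 16.037.

16.037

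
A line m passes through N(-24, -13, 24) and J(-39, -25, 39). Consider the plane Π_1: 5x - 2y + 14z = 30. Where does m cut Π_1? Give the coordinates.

(-4, 3, 4)

A direction vector for m is J − N = (-15, -12, 15).
Substitute r = (-24, -13, 24) + t(-15, -12, 15) into the plane: 242 + 159t = 30, so t = -4/3.
Intersection: (-24, -13, 24) + (-4/3)·(-15, -12, 15) = (-4, 3, 4).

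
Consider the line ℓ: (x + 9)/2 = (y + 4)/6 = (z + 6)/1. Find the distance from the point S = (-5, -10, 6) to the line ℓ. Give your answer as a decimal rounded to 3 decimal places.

13.775

ℓ has direction (2, 6, 1) through (-9, -4, -6).
Taking (-9, -4, -6) on ℓ with direction v = (2, 6, 1): w = S − (-9, -4, -6) = (4, -6, 12), and w × v = (-78, 20, 36).
Distance = |w × v| / |v| = √7780 / √41 ≈ 13.775.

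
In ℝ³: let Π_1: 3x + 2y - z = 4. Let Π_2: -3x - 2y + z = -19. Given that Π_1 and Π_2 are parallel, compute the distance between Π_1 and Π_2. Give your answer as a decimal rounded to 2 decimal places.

4.01

Rescale Π_2 by 1/(-1): 3x + 2y - z = 19. Then distance = |4 − 19| / √14 ≈ 4.01.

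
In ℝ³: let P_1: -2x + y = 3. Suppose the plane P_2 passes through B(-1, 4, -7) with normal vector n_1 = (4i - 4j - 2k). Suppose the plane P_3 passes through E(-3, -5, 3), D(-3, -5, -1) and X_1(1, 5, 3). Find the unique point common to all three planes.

P_2: n_1·r = n_1·B gives 4x - 4y - 2z = -6.
ED = (0, 0, -4), EX_1 = (4, 10, 0); a normal to P_3 is ED × EX_1 = (40, -16, 0).
Using E: P_3 has equation 40x - 16y = -40.
Solving the 3×3 linear system -2x + y = 3, 4x - 4y - 2z = -6, 40x - 16y = -40 (e.g. by elimination or Cramer's rule, determinant = -16) gives (1, 5, -5).

(1, 5, -5)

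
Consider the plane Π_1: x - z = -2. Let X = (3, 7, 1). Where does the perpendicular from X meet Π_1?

(1, 7, 3)

Foot = X − λn with λ = (n·X − d)/|n|² = (2 − (-2))/2 = 2.
Foot = (3, 7, 1) − 2·(1, 0, -1) = (1, 7, 3).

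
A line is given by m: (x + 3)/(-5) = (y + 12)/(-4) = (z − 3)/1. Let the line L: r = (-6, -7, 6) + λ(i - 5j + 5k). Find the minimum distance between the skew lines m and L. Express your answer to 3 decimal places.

m has direction (-5, -4, 1) through (-3, -12, 3).
Common perpendicular direction n = (-5, -4, 1) × (1, -5, 5) = (-15, 26, 29).
With w = (-6, -7, 6) − (-3, -12, 3) = (-3, 5, 3), w · n = 262.
Distance = |w · n| / |n| = |262| / √1742 ≈ 6.277.

6.277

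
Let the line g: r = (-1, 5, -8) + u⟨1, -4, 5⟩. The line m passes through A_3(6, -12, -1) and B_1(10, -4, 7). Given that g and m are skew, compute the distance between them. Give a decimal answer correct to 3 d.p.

A direction vector for m is B_1 − A_3 = (4, 8, 8).
Common perpendicular direction n = (1, -4, 5) × (4, 8, 8) = (-72, 12, 24).
With w = (6, -12, -1) − (-1, 5, -8) = (7, -17, 7), w · n = -540.
Distance = |w · n| / |n| = |-540| / √5904 ≈ 7.028.

7.028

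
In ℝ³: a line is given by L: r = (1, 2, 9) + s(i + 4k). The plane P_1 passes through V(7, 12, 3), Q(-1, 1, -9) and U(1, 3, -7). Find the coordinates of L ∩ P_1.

VQ = (-8, -11, -12), VU = (-6, -9, -10); a normal to P_1 is VQ × VU = (2, -8, 6).
Using V: P_1 has equation 2x - 8y + 6z = -64.
Substitute r = (1, 2, 9) + t(1, 0, 4) into the plane: 40 + 26t = -64, so t = -4.
Intersection: (1, 2, 9) + (-4)·(1, 0, 4) = (-3, 2, -7).

(-3, 2, -7)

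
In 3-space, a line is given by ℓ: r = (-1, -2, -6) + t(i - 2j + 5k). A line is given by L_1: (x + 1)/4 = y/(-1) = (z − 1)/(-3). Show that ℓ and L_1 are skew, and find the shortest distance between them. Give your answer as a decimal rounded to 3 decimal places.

L_1 has direction (4, -1, -3) through (-1, 0, 1).
Common perpendicular direction n = (1, -2, 5) × (4, -1, -3) = (11, 23, 7).
With w = (-1, 0, 1) − (-1, -2, -6) = (0, 2, 7), w · n = 95.
Since n ≠ 0 the lines are not parallel, and w · n = 95 ≠ 0 so they do not intersect; hence they are skew.
Distance = |w · n| / |n| = |95| / √699 ≈ 3.593.

3.593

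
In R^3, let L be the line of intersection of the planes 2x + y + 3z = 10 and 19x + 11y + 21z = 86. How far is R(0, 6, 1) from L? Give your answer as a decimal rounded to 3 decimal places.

1.753

Direction of L: (2, 1, 3) × (19, 11, 21) = (-12, 15, 3).
A point on L: solving the two plane equations with x = 0 gives (0, 4, 2).
Taking (0, 4, 2) on L with direction v = (-12, 15, 3): w = R − (0, 4, 2) = (0, 2, -1), and w × v = (21, 12, 24).
Distance = |w × v| / |v| = √1161 / √378 ≈ 1.753.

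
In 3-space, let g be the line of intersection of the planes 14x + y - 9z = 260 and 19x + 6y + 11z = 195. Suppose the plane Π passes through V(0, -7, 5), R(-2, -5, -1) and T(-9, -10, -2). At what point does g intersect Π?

Direction of g: (14, 1, -9) × (19, 6, 11) = (65, -325, 65).
A point on g: solving the two plane equations with x = 9 gives (9, 26, -12).
VR = (-2, 2, -6), VT = (-9, -3, -7); a normal to Π is VR × VT = (-32, 40, 24).
Using V: Π has equation -32x + 40y + 24z = -160.
Substitute r = (9, 26, -12) + t(65, -325, 65) into the plane: 464 + (-13520)t = -160, so t = 3/65.
Intersection: (9, 26, -12) + (3/65)·(65, -325, 65) = (12, 11, -9).

(12, 11, -9)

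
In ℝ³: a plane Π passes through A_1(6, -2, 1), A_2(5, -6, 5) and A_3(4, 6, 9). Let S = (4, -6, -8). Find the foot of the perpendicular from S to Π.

A_1A_2 = (-1, -4, 4), A_1A_3 = (-2, 8, 8); a normal to Π is A_1A_2 × A_1A_3 = (-64, 0, -16).
Using A_1: Π has equation -64x - 16z = -400.
Foot = S − λn with λ = (n·S − d)/|n|² = (-128 − (-400))/4352 = 1/16.
Foot = (4, -6, -8) − (1/16)·(-64, 0, -16) = (8, -6, -7).

(8, -6, -7)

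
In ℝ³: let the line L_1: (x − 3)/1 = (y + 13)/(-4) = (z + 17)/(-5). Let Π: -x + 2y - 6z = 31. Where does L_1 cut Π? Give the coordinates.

(1, -5, -7)

L_1 has direction (1, -4, -5) through (3, -13, -17).
Substitute r = (3, -13, -17) + t(1, -4, -5) into the plane: 73 + 21t = 31, so t = -2.
Intersection: (3, -13, -17) + (-2)·(1, -4, -5) = (1, -5, -7).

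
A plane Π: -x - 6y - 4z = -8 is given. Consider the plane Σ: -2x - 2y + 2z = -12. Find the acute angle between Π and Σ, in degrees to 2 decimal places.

76.24

cos θ = |n₁·n₂| / (|n₁||n₂|) = |6| / (√53 · √12).
θ = arccos(0.23792) ≈ 76.24°.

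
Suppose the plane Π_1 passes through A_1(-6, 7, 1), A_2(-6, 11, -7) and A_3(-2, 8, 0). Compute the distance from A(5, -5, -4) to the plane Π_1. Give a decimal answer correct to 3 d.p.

A_1A_2 = (0, 4, -8), A_1A_3 = (4, 1, -1); a normal to Π_1 is A_1A_2 × A_1A_3 = (4, -32, -16).
Using A_1: Π_1 has equation 4x - 32y - 16z = -264.
n·A − d = (4)·(5) + (-32)·(-5) + (-16)·(-4) − (-264) = 508; |n| = √1296.
Distance = |508| / √1296 = 508/√1296 ≈ 14.111.

14.111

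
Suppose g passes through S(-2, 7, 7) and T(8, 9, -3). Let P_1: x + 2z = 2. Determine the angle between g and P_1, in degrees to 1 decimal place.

A direction vector for g is T − S = (10, 2, -10).
sin θ = |n·v| / (|n||v|) = |-10| / (√5 · √204) = 0.31311.
θ ≈ 18.2°.

18.2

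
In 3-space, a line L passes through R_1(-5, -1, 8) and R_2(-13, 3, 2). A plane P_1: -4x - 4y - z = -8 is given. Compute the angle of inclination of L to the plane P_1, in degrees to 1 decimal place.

20.8

A direction vector for L is R_2 − R_1 = (-8, 4, -6).
sin θ = |n·v| / (|n||v|) = |22| / (√33 · √116) = 0.35558.
θ ≈ 20.8°.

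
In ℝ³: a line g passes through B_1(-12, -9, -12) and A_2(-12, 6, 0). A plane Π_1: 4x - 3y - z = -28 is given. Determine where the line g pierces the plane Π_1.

(-12, -4, -8)

A direction vector for g is A_2 − B_1 = (0, 15, 12).
Substitute r = (-12, -9, -12) + t(0, 15, 12) into the plane: -9 + (-57)t = -28, so t = 1/3.
Intersection: (-12, -9, -12) + (1/3)·(0, 15, 12) = (-12, -4, -8).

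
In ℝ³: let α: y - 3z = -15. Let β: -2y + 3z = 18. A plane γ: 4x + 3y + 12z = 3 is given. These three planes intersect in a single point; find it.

(-9, -3, 4)

Solving the 3×3 linear system y - 3z = -15, -2y + 3z = 18, 4x + 3y + 12z = 3 (e.g. by elimination or Cramer's rule, determinant = -12) gives (-9, -3, 4).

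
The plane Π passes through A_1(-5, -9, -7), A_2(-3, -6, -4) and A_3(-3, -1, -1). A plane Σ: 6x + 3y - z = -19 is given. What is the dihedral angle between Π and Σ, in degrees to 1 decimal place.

A_1A_2 = (2, 3, 3), A_1A_3 = (2, 8, 6); a normal to Π is A_1A_2 × A_1A_3 = (-6, -6, 10).
Using A_1: Π has equation -6x - 6y + 10z = 14.
cos θ = |n₁·n₂| / (|n₁||n₂|) = |-64| / (√172 · √46).
θ = arccos(0.71951) ≈ 44.0°.

44.0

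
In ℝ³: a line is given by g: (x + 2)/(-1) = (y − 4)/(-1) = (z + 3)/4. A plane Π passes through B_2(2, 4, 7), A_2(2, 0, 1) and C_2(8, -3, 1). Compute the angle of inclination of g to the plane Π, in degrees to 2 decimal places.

48.98

g has direction (-1, -1, 4) through (-2, 4, -3).
B_2A_2 = (0, -4, -6), B_2C_2 = (6, -7, -6); a normal to Π is B_2A_2 × B_2C_2 = (-18, -36, 24).
Using B_2: Π has equation -18x - 36y + 24z = -12.
sin θ = |n·v| / (|n||v|) = |150| / (√2196 · √18) = 0.75446.
θ ≈ 48.98°.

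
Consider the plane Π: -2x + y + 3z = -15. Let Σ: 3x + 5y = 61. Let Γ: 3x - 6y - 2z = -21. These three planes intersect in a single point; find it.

(7, 8, -3)

Solving the 3×3 linear system -2x + y + 3z = -15, 3x + 5y = 61, 3x - 6y - 2z = -21 (e.g. by elimination or Cramer's rule, determinant = -73) gives (7, 8, -3).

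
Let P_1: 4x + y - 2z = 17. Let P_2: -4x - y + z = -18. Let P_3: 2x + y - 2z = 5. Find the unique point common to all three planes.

Solving the 3×3 linear system 4x + y - 2z = 17, -4x - y + z = -18, 2x + y - 2z = 5 (e.g. by elimination or Cramer's rule, determinant = 2) gives (6, -5, 1).

(6, -5, 1)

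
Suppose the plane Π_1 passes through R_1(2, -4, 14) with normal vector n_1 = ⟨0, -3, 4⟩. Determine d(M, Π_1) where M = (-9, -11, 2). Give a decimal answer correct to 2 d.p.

Π_1: n_1·r = n_1·R_1 gives -3y + 4z = 68.
n·M − d = (0)·(-9) + (-3)·(-11) + (4)·(2) − 68 = -27; |n| = √25.
Distance = |-27| / √25 = 27/√25 ≈ 5.40.

5.40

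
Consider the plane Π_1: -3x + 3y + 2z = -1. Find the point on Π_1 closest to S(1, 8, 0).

Foot = S − λn with λ = (n·S − d)/|n|² = (21 − (-1))/22 = 1.
Foot = (1, 8, 0) − 1·(-3, 3, 2) = (4, 5, -2).

(4, 5, -2)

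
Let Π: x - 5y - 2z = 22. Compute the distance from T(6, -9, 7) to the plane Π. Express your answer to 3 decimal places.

2.739

n·T − d = (1)·(6) + (-5)·(-9) + (-2)·(7) − 22 = 15; |n| = √30.
Distance = |15| / √30 = 15/√30 ≈ 2.739.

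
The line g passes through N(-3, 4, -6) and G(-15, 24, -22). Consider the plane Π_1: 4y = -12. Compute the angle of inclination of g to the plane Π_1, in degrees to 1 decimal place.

45.0

A direction vector for g is G − N = (-12, 20, -16).
sin θ = |n·v| / (|n||v|) = |80| / (√16 · √800) = 0.70711.
θ ≈ 45.0°.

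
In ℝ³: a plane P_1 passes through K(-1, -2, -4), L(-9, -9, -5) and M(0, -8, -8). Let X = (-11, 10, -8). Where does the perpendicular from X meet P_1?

KL = (-8, -7, -1), KM = (1, -6, -4); a normal to P_1 is KL × KM = (22, -33, 55).
Using K: P_1 has equation 22x - 33y + 55z = -176.
Foot = X − λn with λ = (n·X − d)/|n|² = (-1012 − (-176))/4598 = -2/11.
Foot = (-11, 10, -8) − (-2/11)·(22, -33, 55) = (-7, 4, 2).

(-7, 4, 2)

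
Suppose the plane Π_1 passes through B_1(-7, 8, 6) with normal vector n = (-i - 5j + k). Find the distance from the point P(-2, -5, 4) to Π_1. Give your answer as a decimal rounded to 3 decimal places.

Π_1: n·r = n·B_1 gives -x - 5y + z = -27.
n·P − d = (-1)·(-2) + (-5)·(-5) + (1)·(4) − (-27) = 58; |n| = √27.
Distance = |58| / √27 = 58/√27 ≈ 11.162.

11.162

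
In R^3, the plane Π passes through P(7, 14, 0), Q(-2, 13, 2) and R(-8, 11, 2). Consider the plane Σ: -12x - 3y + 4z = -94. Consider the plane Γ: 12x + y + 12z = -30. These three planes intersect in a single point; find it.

PQ = (-9, -1, 2), PR = (-15, -3, 2); a normal to Π is PQ × PR = (4, -12, 12).
Using P: Π has equation 4x - 12y + 12z = -140.
Solving the 3×3 linear system 4x - 12y + 12z = -140, -12x - 3y + 4z = -94, 12x + y + 12z = -30 (e.g. by elimination or Cramer's rule, determinant = -2176) gives (4, 6, -7).

(4, 6, -7)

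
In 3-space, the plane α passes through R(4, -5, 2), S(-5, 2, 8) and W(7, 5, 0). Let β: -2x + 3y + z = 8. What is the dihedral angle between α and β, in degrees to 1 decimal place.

RS = (-9, 7, 6), RW = (3, 10, -2); a normal to α is RS × RW = (-74, 0, -111).
Using R: α has equation -74x - 111z = -518.
cos θ = |n₁·n₂| / (|n₁||n₂|) = |37| / (√17797 · √14).
θ = arccos(0.07412) ≈ 85.7°.

85.7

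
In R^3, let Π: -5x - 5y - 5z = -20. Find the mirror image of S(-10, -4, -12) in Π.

λ = (n·S − d)/|n|² = (130 − (-20))/75 = 2.
Reflection = S − 2λn = (-10, -4, -12) − 4·(-5, -5, -5) = (10, 16, 8).

(10, 16, 8)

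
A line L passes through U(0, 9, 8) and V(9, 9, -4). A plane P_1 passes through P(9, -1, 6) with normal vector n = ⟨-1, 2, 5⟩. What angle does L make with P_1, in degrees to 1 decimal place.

A direction vector for L is V − U = (9, 0, -12).
P_1: n·r = n·P gives -x + 2y + 5z = 19.
sin θ = |n·v| / (|n||v|) = |-69| / (√30 · √225) = 0.83984.
θ ≈ 57.1°.

57.1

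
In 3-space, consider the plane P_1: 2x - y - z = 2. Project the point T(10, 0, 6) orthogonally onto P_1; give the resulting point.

Foot = T − λn with λ = (n·T − d)/|n|² = (14 − 2)/6 = 2.
Foot = (10, 0, 6) − 2·(2, -1, -1) = (6, 2, 8).

(6, 2, 8)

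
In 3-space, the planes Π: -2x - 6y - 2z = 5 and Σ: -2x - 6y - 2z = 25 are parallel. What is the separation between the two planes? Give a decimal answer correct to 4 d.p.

3.0151

Same normal n = (-2, -6, -2) with |n| = √44; distance = |5 − 25| / |n| = 20/√44 ≈ 3.0151.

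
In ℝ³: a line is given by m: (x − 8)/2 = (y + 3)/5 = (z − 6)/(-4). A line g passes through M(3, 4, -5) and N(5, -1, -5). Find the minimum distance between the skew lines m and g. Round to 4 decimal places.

m has direction (2, 5, -4) through (8, -3, 6).
A direction vector for g is N − M = (2, -5, 0).
Common perpendicular direction n = (2, 5, -4) × (2, -5, 0) = (-20, -8, -20).
With w = (3, 4, -5) − (8, -3, 6) = (-5, 7, -11), w · n = 264.
Distance = |w · n| / |n| = |264| / √864 ≈ 8.9815.

8.9815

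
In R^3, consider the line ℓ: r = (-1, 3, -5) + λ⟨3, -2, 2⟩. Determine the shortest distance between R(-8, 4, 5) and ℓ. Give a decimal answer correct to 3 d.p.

Taking (-1, 3, -5) on ℓ with direction v = (3, -2, 2): w = R − (-1, 3, -5) = (-7, 1, 10), and w × v = (22, 44, 11).
Distance = |w × v| / |v| = √2541 / √17 ≈ 12.226.

12.226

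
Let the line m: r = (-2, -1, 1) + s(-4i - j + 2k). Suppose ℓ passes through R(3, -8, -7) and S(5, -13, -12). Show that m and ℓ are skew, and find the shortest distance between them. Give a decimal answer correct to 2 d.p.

0.35

A direction vector for ℓ is S − R = (2, -5, -5).
Common perpendicular direction n = (-4, -1, 2) × (2, -5, -5) = (15, -16, 22).
With w = (3, -8, -7) − (-2, -1, 1) = (5, -7, -8), w · n = 11.
Since n ≠ 0 the lines are not parallel, and w · n = 11 ≠ 0 so they do not intersect; hence they are skew.
Distance = |w · n| / |n| = |11| / √965 ≈ 0.35.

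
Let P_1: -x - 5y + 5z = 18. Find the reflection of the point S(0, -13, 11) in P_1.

(4, 7, -9)

λ = (n·S − d)/|n|² = (120 − 18)/51 = 2.
Reflection = S − 2λn = (0, -13, 11) − 4·(-1, -5, 5) = (4, 7, -9).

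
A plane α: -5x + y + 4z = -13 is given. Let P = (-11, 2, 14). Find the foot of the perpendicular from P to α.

(4, -1, 2)

Foot = P − λn with λ = (n·P − d)/|n|² = (113 − (-13))/42 = 3.
Foot = (-11, 2, 14) − 3·(-5, 1, 4) = (4, -1, 2).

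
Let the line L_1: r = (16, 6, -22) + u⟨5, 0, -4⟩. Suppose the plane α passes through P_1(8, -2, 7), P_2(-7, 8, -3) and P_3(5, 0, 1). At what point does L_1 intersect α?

(-4, 6, -6)

P_1P_2 = (-15, 10, -10), P_1P_3 = (-3, 2, -6); a normal to α is P_1P_2 × P_1P_3 = (-40, -60, 0).
Using P_1: α has equation -40x - 60y = -200.
Substitute r = (16, 6, -22) + t(5, 0, -4) into the plane: -1000 + (-200)t = -200, so t = -4.
Intersection: (16, 6, -22) + (-4)·(5, 0, -4) = (-4, 6, -6).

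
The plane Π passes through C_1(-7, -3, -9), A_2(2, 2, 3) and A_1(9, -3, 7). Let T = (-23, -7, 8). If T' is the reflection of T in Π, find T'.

C_1A_2 = (9, 5, 12), C_1A_1 = (16, 0, 16); a normal to Π is C_1A_2 × C_1A_1 = (80, 48, -80).
Using C_1: Π has equation 80x + 48y - 80z = 16.
λ = (n·T − d)/|n|² = (-2816 − 16)/15104 = -3/16.
Reflection = T − 2λn = (-23, -7, 8) − (-3/8)·(80, 48, -80) = (7, 11, -22).

(7, 11, -22)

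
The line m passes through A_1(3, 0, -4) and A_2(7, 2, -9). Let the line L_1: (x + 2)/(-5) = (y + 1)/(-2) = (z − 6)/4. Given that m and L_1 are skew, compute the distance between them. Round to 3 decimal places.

2.226

A direction vector for m is A_2 − A_1 = (4, 2, -5).
L_1 has direction (-5, -2, 4) through (-2, -1, 6).
Common perpendicular direction n = (4, 2, -5) × (-5, -2, 4) = (-2, 9, 2).
With w = (-2, -1, 6) − (3, 0, -4) = (-5, -1, 10), w · n = 21.
Distance = |w · n| / |n| = |21| / √89 ≈ 2.226.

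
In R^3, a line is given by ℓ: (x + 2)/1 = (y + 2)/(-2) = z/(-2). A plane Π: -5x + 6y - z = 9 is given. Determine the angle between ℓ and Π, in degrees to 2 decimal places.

ℓ has direction (1, -2, -2) through (-2, -2, 0).
sin θ = |n·v| / (|n||v|) = |-15| / (√62 · √9) = 0.63500.
θ ≈ 39.42°.

39.42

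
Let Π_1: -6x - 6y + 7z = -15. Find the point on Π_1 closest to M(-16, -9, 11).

Foot = M − λn with λ = (n·M − d)/|n|² = (227 − (-15))/121 = 2.
Foot = (-16, -9, 11) − 2·(-6, -6, 7) = (-4, 3, -3).

(-4, 3, -3)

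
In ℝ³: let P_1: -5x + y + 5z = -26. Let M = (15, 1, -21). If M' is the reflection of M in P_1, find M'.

(-15, 7, 9)

λ = (n·M − d)/|n|² = (-179 − (-26))/51 = -3.
Reflection = M − 2λn = (15, 1, -21) − (-6)·(-5, 1, 5) = (-15, 7, 9).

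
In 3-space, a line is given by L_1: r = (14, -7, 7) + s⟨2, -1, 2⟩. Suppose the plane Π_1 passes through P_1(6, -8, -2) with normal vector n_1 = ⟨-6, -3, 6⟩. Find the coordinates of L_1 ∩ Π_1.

Π_1: n_1·r = n_1·P_1 gives -6x - 3y + 6z = -24.
Substitute r = (14, -7, 7) + t(2, -1, 2) into the plane: -21 + 3t = -24, so t = -1.
Intersection: (14, -7, 7) + (-1)·(2, -1, 2) = (12, -6, 5).

(12, -6, 5)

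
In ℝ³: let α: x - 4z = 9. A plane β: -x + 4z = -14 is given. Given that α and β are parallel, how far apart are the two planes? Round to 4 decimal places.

Rescale β by 1/(-1): x - 4z = 14. Then distance = |9 − 14| / √17 ≈ 1.2127.

1.2127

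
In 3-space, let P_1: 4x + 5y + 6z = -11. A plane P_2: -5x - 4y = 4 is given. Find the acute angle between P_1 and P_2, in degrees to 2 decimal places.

44.61

cos θ = |n₁·n₂| / (|n₁||n₂|) = |-40| / (√77 · √41).
θ = arccos(0.71191) ≈ 44.61°.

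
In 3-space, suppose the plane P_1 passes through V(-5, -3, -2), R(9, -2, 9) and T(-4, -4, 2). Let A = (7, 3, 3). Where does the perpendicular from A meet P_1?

VR = (14, 1, 11), VT = (1, -1, 4); a normal to P_1 is VR × VT = (15, -45, -15).
Using V: P_1 has equation 15x - 45y - 15z = 90.
Foot = A − λn with λ = (n·A − d)/|n|² = (-75 − 90)/2475 = -1/15.
Foot = (7, 3, 3) − (-1/15)·(15, -45, -15) = (8, 0, 2).

(8, 0, 2)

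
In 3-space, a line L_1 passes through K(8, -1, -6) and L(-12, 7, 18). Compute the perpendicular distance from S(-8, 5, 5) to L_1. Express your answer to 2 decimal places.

A direction vector for L_1 is L − K = (-20, 8, 24).
Taking (8, -1, -6) on L_1 with direction v = (-20, 8, 24): w = S − (8, -1, -6) = (-16, 6, 11), and w × v = (56, 164, -8).
Distance = |w × v| / |v| = √30096 / √1040 ≈ 5.38.

5.38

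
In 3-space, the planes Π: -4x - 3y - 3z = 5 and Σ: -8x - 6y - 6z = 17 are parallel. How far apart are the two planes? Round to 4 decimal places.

Rescale Σ by 1/2: -4x - 3y - 3z = 17/2. Then distance = |5 − (17/2)| / √34 ≈ 0.6002.

0.6002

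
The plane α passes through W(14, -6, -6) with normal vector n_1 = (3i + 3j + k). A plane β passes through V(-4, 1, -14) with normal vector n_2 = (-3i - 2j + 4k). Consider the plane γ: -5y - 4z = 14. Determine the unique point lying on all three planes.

(6, 2, -6)

α: n_1·r = n_1·W gives 3x + 3y + z = 18.
β: n_2·r = n_2·V gives -3x - 2y + 4z = -46.
Solving the 3×3 linear system 3x + 3y + z = 18, -3x - 2y + 4z = -46, -5y - 4z = 14 (e.g. by elimination or Cramer's rule, determinant = 63) gives (6, 2, -6).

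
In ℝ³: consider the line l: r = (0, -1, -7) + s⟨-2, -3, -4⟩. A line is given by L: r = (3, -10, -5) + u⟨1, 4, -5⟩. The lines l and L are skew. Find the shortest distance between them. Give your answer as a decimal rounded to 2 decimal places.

Common perpendicular direction n = (-2, -3, -4) × (1, 4, -5) = (31, -14, -5).
With w = (3, -10, -5) − (0, -1, -7) = (3, -9, 2), w · n = 209.
Distance = |w · n| / |n| = |209| / √1182 ≈ 6.08.

6.08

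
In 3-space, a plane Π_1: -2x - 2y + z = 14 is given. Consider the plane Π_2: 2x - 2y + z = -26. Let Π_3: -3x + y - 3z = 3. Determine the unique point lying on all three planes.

Solving the 3×3 linear system -2x - 2y + z = 14, 2x - 2y + z = -26, -3x + y - 3z = 3 (e.g. by elimination or Cramer's rule, determinant = -20) gives (-10, 9, 12).

(-10, 9, 12)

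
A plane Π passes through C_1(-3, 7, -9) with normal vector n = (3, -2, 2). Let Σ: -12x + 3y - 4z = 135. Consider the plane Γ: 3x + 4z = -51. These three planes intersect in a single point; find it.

(-9, 1, -6)

Π: n·r = n·C_1 gives 3x - 2y + 2z = -41.
Solving the 3×3 linear system 3x - 2y + 2z = -41, -12x + 3y - 4z = 135, 3x + 4z = -51 (e.g. by elimination or Cramer's rule, determinant = -54) gives (-9, 1, -6).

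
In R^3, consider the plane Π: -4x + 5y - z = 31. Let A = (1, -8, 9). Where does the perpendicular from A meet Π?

Foot = A − λn with λ = (n·A − d)/|n|² = (-53 − 31)/42 = -2.
Foot = (1, -8, 9) − (-2)·(-4, 5, -1) = (-7, 2, 7).

(-7, 2, 7)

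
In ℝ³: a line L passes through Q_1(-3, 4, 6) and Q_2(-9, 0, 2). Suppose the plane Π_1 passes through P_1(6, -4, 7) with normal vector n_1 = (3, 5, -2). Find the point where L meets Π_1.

(-6, 2, 4)

A direction vector for L is Q_2 − Q_1 = (-6, -4, -4).
Π_1: n_1·r = n_1·P_1 gives 3x + 5y - 2z = -16.
Substitute r = (-3, 4, 6) + t(-6, -4, -4) into the plane: -1 + (-30)t = -16, so t = 1/2.
Intersection: (-3, 4, 6) + (1/2)·(-6, -4, -4) = (-6, 2, 4).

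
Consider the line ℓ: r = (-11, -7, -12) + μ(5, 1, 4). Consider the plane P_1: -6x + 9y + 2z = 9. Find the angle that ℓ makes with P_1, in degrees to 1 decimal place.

10.5

sin θ = |n·v| / (|n||v|) = |-13| / (√121 · √42) = 0.18236.
θ ≈ 10.5°.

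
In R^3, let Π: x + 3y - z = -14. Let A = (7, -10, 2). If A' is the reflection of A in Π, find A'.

λ = (n·A − d)/|n|² = (-25 − (-14))/11 = -1.
Reflection = A − 2λn = (7, -10, 2) − (-2)·(1, 3, -1) = (9, -4, 0).

(9, -4, 0)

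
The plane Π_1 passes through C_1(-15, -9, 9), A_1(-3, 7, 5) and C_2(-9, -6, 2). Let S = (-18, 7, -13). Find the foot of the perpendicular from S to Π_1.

(-3, -2, -4)

C_1A_1 = (12, 16, -4), C_1C_2 = (6, 3, -7); a normal to Π_1 is C_1A_1 × C_1C_2 = (-100, 60, -60).
Using C_1: Π_1 has equation -100x + 60y - 60z = 420.
Foot = S − λn with λ = (n·S − d)/|n|² = (3000 − 420)/17200 = 3/20.
Foot = (-18, 7, -13) − (3/20)·(-100, 60, -60) = (-3, -2, -4).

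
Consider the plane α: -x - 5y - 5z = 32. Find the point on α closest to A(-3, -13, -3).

(-2, -8, 2)

Foot = A − λn with λ = (n·A − d)/|n|² = (83 − 32)/51 = 1.
Foot = (-3, -13, -3) − 1·(-1, -5, -5) = (-2, -8, 2).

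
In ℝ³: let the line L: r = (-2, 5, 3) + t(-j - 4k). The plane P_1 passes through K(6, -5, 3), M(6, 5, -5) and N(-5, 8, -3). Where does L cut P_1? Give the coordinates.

(-2, 4, -1)

KM = (0, 10, -8), KN = (-11, 13, -6); a normal to P_1 is KM × KN = (44, 88, 110).
Using K: P_1 has equation 44x + 88y + 110z = 154.
Substitute r = (-2, 5, 3) + t(0, -1, -4) into the plane: 682 + (-528)t = 154, so t = 1.
Intersection: (-2, 5, 3) + 1·(0, -1, -4) = (-2, 4, -1).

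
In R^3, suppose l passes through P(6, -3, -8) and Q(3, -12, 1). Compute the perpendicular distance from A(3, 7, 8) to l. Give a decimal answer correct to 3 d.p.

A direction vector for l is Q − P = (-3, -9, 9).
Taking (6, -3, -8) on l with direction v = (-3, -9, 9): w = A − (6, -3, -8) = (-3, 10, 16), and w × v = (234, -21, 57).
Distance = |w × v| / |v| = √58446 / √171 ≈ 18.488.

18.488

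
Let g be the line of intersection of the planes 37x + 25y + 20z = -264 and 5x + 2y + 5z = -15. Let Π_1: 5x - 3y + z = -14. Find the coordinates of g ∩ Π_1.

Direction of g: (37, 25, 20) × (5, 2, 5) = (85, -85, -51).
A point on g: solving the two plane equations with x = -12 gives (-12, 0, 9).
Substitute r = (-12, 0, 9) + t(85, -85, -51) into the plane: -51 + 629t = -14, so t = 1/17.
Intersection: (-12, 0, 9) + (1/17)·(85, -85, -51) = (-7, -5, 6).

(-7, -5, 6)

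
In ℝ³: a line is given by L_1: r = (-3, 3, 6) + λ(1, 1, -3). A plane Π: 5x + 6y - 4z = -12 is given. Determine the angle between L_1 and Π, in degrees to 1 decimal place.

sin θ = |n·v| / (|n||v|) = |23| / (√77 · √11) = 0.79029.
θ ≈ 52.2°.

52.2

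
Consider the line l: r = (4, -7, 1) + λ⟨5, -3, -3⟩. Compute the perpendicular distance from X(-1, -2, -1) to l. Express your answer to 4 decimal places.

Taking (4, -7, 1) on l with direction v = (5, -3, -3): w = X − (4, -7, 1) = (-5, 5, -2), and w × v = (-21, -25, -10).
Distance = |w × v| / |v| = √1166 / √43 ≈ 5.2073.

5.2073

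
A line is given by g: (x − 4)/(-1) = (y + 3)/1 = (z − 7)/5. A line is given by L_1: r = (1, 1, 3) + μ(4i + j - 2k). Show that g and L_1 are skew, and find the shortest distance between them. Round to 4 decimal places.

5.6642

g has direction (-1, 1, 5) through (4, -3, 7).
Common perpendicular direction n = (-1, 1, 5) × (4, 1, -2) = (-7, 18, -5).
With w = (1, 1, 3) − (4, -3, 7) = (-3, 4, -4), w · n = 113.
Since n ≠ 0 the lines are not parallel, and w · n = 113 ≠ 0 so they do not intersect; hence they are skew.
Distance = |w · n| / |n| = |113| / √398 ≈ 5.6642.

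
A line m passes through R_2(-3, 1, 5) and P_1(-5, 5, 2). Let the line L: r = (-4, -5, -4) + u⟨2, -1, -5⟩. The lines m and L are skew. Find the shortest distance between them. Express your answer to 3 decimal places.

A direction vector for m is P_1 − R_2 = (-2, 4, -3).
Common perpendicular direction n = (-2, 4, -3) × (2, -1, -5) = (-23, -16, -6).
With w = (-4, -5, -4) − (-3, 1, 5) = (-1, -6, -9), w · n = 173.
Distance = |w · n| / |n| = |173| / √821 ≈ 6.038.

6.038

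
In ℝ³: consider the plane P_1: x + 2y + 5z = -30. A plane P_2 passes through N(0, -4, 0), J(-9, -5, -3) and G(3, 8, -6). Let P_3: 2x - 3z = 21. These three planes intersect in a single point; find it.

NJ = (-9, -1, -3), NG = (3, 12, -6); a normal to P_2 is NJ × NG = (42, -63, -105).
Using N: P_2 has equation 42x - 63y - 105z = 252.
Solving the 3×3 linear system x + 2y + 5z = -30, 42x - 63y - 105z = 252, 2x - 3z = 21 (e.g. by elimination or Cramer's rule, determinant = 651) gives (-3, 9, -9).

(-3, 9, -9)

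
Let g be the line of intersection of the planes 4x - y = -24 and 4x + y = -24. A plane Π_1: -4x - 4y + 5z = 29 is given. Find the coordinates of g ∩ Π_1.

Direction of g: (4, -1, 0) × (4, 1, 0) = (0, 0, 8).
A point on g: solving the two plane equations with z = 13 gives (-6, 0, 13).
Substitute r = (-6, 0, 13) + t(0, 0, 8) into the plane: 89 + 40t = 29, so t = -3/2.
Intersection: (-6, 0, 13) + (-3/2)·(0, 0, 8) = (-6, 0, 1).

(-6, 0, 1)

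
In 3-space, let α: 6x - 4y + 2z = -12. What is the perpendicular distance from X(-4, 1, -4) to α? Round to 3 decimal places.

n·X − d = (6)·(-4) + (-4)·(1) + (2)·(-4) − (-12) = -24; |n| = √56.
Distance = |-24| / √56 = 24/√56 ≈ 3.207.

3.207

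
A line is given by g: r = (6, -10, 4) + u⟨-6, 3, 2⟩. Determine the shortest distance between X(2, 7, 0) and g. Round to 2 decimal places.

15.15

Taking (6, -10, 4) on g with direction v = (-6, 3, 2): w = X − (6, -10, 4) = (-4, 17, -4), and w × v = (46, 32, 90).
Distance = |w × v| / |v| = √11240 / √49 ≈ 15.15.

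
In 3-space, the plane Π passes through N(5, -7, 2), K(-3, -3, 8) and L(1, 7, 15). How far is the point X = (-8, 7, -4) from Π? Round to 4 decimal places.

NK = (-8, 4, 6), NL = (-4, 14, 13); a normal to Π is NK × NL = (-32, 80, -96).
Using N: Π has equation -32x + 80y - 96z = -912.
n·X − d = (-32)·(-8) + (80)·(7) + (-96)·(-4) − (-912) = 2112; |n| = √16640.
Distance = |2112| / √16640 = 2112/√16640 ≈ 16.3726.

16.3726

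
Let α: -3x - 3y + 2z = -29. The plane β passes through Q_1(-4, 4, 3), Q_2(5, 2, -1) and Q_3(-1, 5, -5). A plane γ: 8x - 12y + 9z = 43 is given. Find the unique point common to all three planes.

Q_1Q_2 = (9, -2, -4), Q_1Q_3 = (3, 1, -8); a normal to β is Q_1Q_2 × Q_1Q_3 = (20, 60, 15).
Using Q_1: β has equation 20x + 60y + 15z = 205.
Solving the 3×3 linear system -3x - 3y + 2z = -29, 20x + 60y + 15z = 205, 8x - 12y + 9z = 43 (e.g. by elimination or Cramer's rule, determinant = -3420) gives (8, 1, -1).

(8, 1, -1)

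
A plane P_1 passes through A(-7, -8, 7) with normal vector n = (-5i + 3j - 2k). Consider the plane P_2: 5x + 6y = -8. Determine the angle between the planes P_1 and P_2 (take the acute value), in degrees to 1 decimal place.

81.6

P_1: n·r = n·A gives -5x + 3y - 2z = -3.
cos θ = |n₁·n₂| / (|n₁||n₂|) = |-7| / (√38 · √61).
θ = arccos(0.14539) ≈ 81.6°.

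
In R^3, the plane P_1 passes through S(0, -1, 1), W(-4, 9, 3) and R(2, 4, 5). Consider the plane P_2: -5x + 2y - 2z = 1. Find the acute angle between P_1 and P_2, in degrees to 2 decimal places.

84.43

SW = (-4, 10, 2), SR = (2, 5, 4); a normal to P_1 is SW × SR = (30, 20, -40).
Using S: P_1 has equation 30x + 20y - 40z = -60.
cos θ = |n₁·n₂| / (|n₁||n₂|) = |-30| / (√2900 · √33).
θ = arccos(0.09698) ≈ 84.43°.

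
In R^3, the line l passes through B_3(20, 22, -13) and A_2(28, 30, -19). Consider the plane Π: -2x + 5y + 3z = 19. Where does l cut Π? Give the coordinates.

(4, 6, -1)

A direction vector for l is A_2 − B_3 = (8, 8, -6).
Substitute r = (20, 22, -13) + t(8, 8, -6) into the plane: 31 + 6t = 19, so t = -2.
Intersection: (20, 22, -13) + (-2)·(8, 8, -6) = (4, 6, -1).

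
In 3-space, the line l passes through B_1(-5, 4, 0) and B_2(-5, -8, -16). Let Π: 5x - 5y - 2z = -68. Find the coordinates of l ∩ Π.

(-5, 7, 4)

A direction vector for l is B_2 − B_1 = (0, -12, -16).
Substitute r = (-5, 4, 0) + t(0, -12, -16) into the plane: -45 + 92t = -68, so t = -1/4.
Intersection: (-5, 4, 0) + (-1/4)·(0, -12, -16) = (-5, 7, 4).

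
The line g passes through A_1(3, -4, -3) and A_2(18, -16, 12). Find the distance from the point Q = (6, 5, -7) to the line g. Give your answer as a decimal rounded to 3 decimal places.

A direction vector for g is A_2 − A_1 = (15, -12, 15).
Taking (3, -4, -3) on g with direction v = (15, -12, 15): w = Q − (3, -4, -3) = (3, 9, -4), and w × v = (87, -105, -171).
Distance = |w × v| / |v| = √47835 / √594 ≈ 8.974.

8.974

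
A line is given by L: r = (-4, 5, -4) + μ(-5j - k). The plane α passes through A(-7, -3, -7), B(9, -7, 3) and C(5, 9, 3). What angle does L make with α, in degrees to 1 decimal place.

AB = (16, -4, 10), AC = (12, 12, 10); a normal to α is AB × AC = (-160, -40, 240).
Using A: α has equation -160x - 40y + 240z = -440.
sin θ = |n·v| / (|n||v|) = |-40| / (√84800 · √26) = 0.02694.
θ ≈ 1.5°.

1.5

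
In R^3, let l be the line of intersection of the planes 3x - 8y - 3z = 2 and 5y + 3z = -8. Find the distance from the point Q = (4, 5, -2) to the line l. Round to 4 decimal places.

6.4013

Direction of l: (3, -8, -3) × (0, 5, 3) = (-9, -9, 15).
A point on l: solving the two plane equations with x = 0 gives (0, 2, -6).
Taking (0, 2, -6) on l with direction v = (-9, -9, 15): w = Q − (0, 2, -6) = (4, 3, 4), and w × v = (81, -96, -9).
Distance = |w × v| / |v| = √15858 / √387 ≈ 6.4013.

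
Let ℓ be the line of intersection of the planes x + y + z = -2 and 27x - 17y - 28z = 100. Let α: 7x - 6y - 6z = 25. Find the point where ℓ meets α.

Direction of ℓ: (1, 1, 1) × (27, -17, -28) = (-11, 55, -44).
A point on ℓ: solving the two plane equations with x = 3 gives (3, -11, 6).
Substitute r = (3, -11, 6) + t(-11, 55, -44) into the plane: 51 + (-143)t = 25, so t = 2/11.
Intersection: (3, -11, 6) + (2/11)·(-11, 55, -44) = (1, -1, -2).

(1, -1, -2)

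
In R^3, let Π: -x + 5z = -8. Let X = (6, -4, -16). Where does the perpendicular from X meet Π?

Foot = X − λn with λ = (n·X − d)/|n|² = (-86 − (-8))/26 = -3.
Foot = (6, -4, -16) − (-3)·(-1, 0, 5) = (3, -4, -1).

(3, -4, -1)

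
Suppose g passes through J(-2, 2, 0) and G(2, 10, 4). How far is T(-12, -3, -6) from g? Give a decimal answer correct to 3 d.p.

6.952

A direction vector for g is G − J = (4, 8, 4).
Taking (-2, 2, 0) on g with direction v = (4, 8, 4): w = T − (-2, 2, 0) = (-10, -5, -6), and w × v = (28, 16, -60).
Distance = |w × v| / |v| = √4640 / √96 ≈ 6.952.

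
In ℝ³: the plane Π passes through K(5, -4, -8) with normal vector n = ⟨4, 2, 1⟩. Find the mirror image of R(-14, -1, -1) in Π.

Π: n·r = n·K gives 4x + 2y + z = 4.
λ = (n·R − d)/|n|² = (-59 − 4)/21 = -3.
Reflection = R − 2λn = (-14, -1, -1) − (-6)·(4, 2, 1) = (10, 11, 5).

(10, 11, 5)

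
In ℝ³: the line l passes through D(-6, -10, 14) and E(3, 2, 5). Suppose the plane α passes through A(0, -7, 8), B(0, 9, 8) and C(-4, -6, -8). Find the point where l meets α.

A direction vector for l is E − D = (9, 12, -9).
AB = (0, 16, 0), AC = (-4, 1, -16); a normal to α is AB × AC = (-256, 0, 64).
Using A: α has equation -256x + 64z = 512.
Substitute r = (-6, -10, 14) + t(9, 12, -9) into the plane: 2432 + (-2880)t = 512, so t = 2/3.
Intersection: (-6, -10, 14) + (2/3)·(9, 12, -9) = (0, -2, 8).

(0, -2, 8)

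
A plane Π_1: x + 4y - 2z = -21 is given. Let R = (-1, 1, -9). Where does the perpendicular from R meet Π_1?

Foot = R − λn with λ = (n·R − d)/|n|² = (21 − (-21))/21 = 2.
Foot = (-1, 1, -9) − 2·(1, 4, -2) = (-3, -7, -5).

(-3, -7, -5)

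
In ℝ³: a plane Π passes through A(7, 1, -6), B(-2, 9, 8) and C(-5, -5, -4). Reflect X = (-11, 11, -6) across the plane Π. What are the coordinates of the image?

(1, -7, 12)

AB = (-9, 8, 14), AC = (-12, -6, 2); a normal to Π is AB × AC = (100, -150, 150).
Using A: Π has equation 100x - 150y + 150z = -350.
λ = (n·X − d)/|n|² = (-3650 − (-350))/55000 = -3/50.
Reflection = X − 2λn = (-11, 11, -6) − (-3/25)·(100, -150, 150) = (1, -7, 12).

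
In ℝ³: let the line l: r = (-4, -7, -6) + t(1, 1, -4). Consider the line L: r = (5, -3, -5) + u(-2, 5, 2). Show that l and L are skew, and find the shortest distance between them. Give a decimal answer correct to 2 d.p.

Common perpendicular direction n = (1, 1, -4) × (-2, 5, 2) = (22, 6, 7).
With w = (5, -3, -5) − (-4, -7, -6) = (9, 4, 1), w · n = 229.
Since n ≠ 0 the lines are not parallel, and w · n = 229 ≠ 0 so they do not intersect; hence they are skew.
Distance = |w · n| / |n| = |229| / √569 ≈ 9.60.

9.60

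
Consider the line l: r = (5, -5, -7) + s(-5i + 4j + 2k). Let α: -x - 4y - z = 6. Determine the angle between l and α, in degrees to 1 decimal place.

27.2

sin θ = |n·v| / (|n||v|) = |-13| / (√18 · √45) = 0.45677.
θ ≈ 27.2°.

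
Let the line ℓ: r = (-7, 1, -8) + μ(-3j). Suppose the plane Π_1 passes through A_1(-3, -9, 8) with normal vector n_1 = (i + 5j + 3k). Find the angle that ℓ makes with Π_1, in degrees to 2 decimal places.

57.69

Π_1: n_1·r = n_1·A_1 gives x + 5y + 3z = -24.
sin θ = |n·v| / (|n||v|) = |-15| / (√35 · √9) = 0.84515.
θ ≈ 57.69°.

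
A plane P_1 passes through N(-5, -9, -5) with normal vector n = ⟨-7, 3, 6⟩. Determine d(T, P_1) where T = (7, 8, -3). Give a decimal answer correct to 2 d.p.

2.17

P_1: n·r = n·N gives -7x + 3y + 6z = -22.
n·T − d = (-7)·(7) + (3)·(8) + (6)·(-3) − (-22) = -21; |n| = √94.
Distance = |-21| / √94 = 21/√94 ≈ 2.17.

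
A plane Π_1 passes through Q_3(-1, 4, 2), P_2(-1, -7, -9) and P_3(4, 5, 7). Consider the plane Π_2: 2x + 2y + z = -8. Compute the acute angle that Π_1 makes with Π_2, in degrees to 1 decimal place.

57.8

Q_3P_2 = (0, -11, -11), Q_3P_3 = (5, 1, 5); a normal to Π_1 is Q_3P_2 × Q_3P_3 = (-44, -55, 55).
Using Q_3: Π_1 has equation -44x - 55y + 55z = -66.
cos θ = |n₁·n₂| / (|n₁||n₂|) = |-143| / (√7986 · √9).
θ = arccos(0.53340) ≈ 57.8°.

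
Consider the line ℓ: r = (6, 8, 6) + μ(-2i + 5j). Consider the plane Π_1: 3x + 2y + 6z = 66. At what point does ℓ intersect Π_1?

Substitute r = (6, 8, 6) + t(-2, 5, 0) into the plane: 70 + 4t = 66, so t = -1.
Intersection: (6, 8, 6) + (-1)·(-2, 5, 0) = (8, 3, 6).

(8, 3, 6)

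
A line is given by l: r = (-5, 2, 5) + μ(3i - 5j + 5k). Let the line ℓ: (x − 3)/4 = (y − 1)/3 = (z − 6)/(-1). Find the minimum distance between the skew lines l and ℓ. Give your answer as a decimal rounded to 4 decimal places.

1.9301

ℓ has direction (4, 3, -1) through (3, 1, 6).
Common perpendicular direction n = (3, -5, 5) × (4, 3, -1) = (-10, 23, 29).
With w = (3, 1, 6) − (-5, 2, 5) = (8, -1, 1), w · n = -74.
Distance = |w · n| / |n| = |-74| / √1470 ≈ 1.9301.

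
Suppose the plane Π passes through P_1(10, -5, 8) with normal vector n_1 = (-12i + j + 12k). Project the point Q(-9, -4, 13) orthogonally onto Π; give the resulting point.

Π: n_1·r = n_1·P_1 gives -12x + y + 12z = -29.
Foot = Q − λn with λ = (n·Q − d)/|n|² = (260 − (-29))/289 = 1.
Foot = (-9, -4, 13) − 1·(-12, 1, 12) = (3, -5, 1).

(3, -5, 1)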